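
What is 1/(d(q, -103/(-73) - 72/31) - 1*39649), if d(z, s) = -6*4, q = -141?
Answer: -1/39673 ≈ -2.5206e-5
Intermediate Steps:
d(z, s) = -24
1/(d(q, -103/(-73) - 72/31) - 1*39649) = 1/(-24 - 1*39649) = 1/(-24 - 39649) = 1/(-39673) = -1/39673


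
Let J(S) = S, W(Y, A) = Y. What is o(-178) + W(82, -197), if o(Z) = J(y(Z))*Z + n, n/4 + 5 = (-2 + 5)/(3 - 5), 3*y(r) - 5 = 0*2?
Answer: -722/3 ≈ -240.67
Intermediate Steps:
y(r) = 5/3 (y(r) = 5/3 + (0*2)/3 = 5/3 + (⅓)*0 = 5/3 + 0 = 5/3)
n = -26 (n = -20 + 4*((-2 + 5)/(3 - 5)) = -20 + 4*(3/(-2)) = -20 + 4*(3*(-½)) = -20 + 4*(-3/2) = -20 - 6 = -26)
o(Z) = -26 + 5*Z/3 (o(Z) = 5*Z/3 - 26 = -26 + 5*Z/3)
o(-178) + W(82, -197) = (-26 + (5/3)*(-178)) + 82 = (-26 - 890/3) + 82 = -968/3 + 82 = -722/3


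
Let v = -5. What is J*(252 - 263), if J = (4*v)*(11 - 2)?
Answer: 1980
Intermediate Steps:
J = -180 (J = (4*(-5))*(11 - 2) = -20*9 = -180)
J*(252 - 263) = -180*(252 - 263) = -180*(-11) = 1980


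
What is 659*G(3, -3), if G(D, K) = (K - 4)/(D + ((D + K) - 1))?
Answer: -4613/2 ≈ -2306.5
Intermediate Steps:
G(D, K) = (-4 + K)/(-1 + K + 2*D) (G(D, K) = (-4 + K)/(D + (-1 + D + K)) = (-4 + K)/(-1 + K + 2*D))
659*G(3, -3) = 659*((-4 - 3)/(-1 - 3 + 2*3)) = 659*(-7/(-1 - 3 + 6)) = 659*(-7/2) = -4613/2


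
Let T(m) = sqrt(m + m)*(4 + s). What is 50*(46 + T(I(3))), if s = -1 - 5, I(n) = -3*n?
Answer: 2300 - 300*I*sqrt(2) ≈ 2300.0 - 424.26*I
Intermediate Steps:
s = -6
T(m) = -2*sqrt(2)*sqrt(m) (T(m) = sqrt(m + m)*(4 - 6) = sqrt(2*m)*(-2) = (sqrt(2)*sqrt(m))*(-2) = -2*sqrt(2)*sqrt(m))
50*(46 + T(I(3))) = 50*(46 - 2*sqrt(2)*sqrt(-3*3)) = 50*(46 - 2*sqrt(2)*sqrt(-9)) = 50*(46 - 2*sqrt(2)*3*I) = 50*(46 - 6*I*sqrt(2)) = 2300 - 300*I*sqrt(2)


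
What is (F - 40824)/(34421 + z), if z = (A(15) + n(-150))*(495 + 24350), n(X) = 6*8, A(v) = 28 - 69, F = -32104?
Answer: -4558/13021 ≈ -0.35005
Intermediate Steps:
A(v) = -41
n(X) = 48
z = 173915 (z = (-41 + 48)*(495 + 24350) = 7*24845 = 173915)
(F - 40824)/(34421 + z) = (-32104 - 40824)/(34421 + 173915) = -72928/208336 = -72928*1/208336 = -4558/13021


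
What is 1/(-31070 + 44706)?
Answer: 1/13636 ≈ 7.3335e-5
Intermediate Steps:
1/(-31070 + 44706) = 1/13636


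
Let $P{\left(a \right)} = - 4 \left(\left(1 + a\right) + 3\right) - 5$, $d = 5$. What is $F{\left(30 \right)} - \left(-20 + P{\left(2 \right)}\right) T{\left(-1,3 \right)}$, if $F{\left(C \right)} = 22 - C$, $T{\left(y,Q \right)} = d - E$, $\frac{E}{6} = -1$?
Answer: $531$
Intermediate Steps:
$E = -6$ ($E = 6 \left(-1\right) = -6$)
$T{\left(y,Q \right)} = 11$ ($T{\left(y,Q \right)} = 5 - -6 = 5 + 6 = 11$)
$P{\left(a \right)} = -21 - 4 a$ ($P{\left(a \right)} = - 4 \left(4 + a\right) - 5 = \left(-16 - 4 a\right) - 5 = -21 - 4 a$)
$F{\left(30 \right)} - \left(-20 + P{\left(2 \right)}\right) T{\left(-1,3 \right)} = \left(22 - 30\right) - \left(-20 - 29\right) 11 = -8 - \left(-20 - 29\right) 11 = -8 - \left(-49\right) 11 = -8 - -539 = -8 + 539 = 531$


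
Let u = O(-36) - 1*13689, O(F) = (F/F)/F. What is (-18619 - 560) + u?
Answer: -1183249/36 ≈ -32868.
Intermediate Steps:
O(F) = 1/F
u = -492805/36 (u = 1/(-36) - 1*13689 = -1/36 - 13689 = -492805/36 ≈ -13689.)
(-18619 - 560) + u = (-18619 - 560) - 492805/36 = -19179 - 492805/36 = -1183249/36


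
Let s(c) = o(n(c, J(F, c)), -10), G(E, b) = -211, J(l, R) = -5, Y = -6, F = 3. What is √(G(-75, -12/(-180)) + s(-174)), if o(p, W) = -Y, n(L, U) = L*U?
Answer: I*√205 ≈ 14.318*I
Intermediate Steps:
o(p, W) = 6 (o(p, W) = -1*(-6) = 6)
s(c) = 6
√(G(-75, -12/(-180)) + s(-174)) = √(-211 + 6) = √(-205) = I*√205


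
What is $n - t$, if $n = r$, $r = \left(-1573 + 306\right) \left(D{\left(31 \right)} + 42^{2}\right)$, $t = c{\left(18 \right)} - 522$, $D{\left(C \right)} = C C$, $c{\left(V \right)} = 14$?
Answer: $-3452067$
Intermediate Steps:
$D{\left(C \right)} = C^{2}$
$t = -508$ ($t = 14 - 522 = -508$)
$r = -3452575$ ($r = \left(-1573 + 306\right) \left(31^{2} + 42^{2}\right) = - 1267 \left(961 + 1764\right) = \left(-1267\right) 2725 = -3452575$)
$n = -3452575$
$n - t = -3452575 - -508 = -3452575 + 508 = -3452067$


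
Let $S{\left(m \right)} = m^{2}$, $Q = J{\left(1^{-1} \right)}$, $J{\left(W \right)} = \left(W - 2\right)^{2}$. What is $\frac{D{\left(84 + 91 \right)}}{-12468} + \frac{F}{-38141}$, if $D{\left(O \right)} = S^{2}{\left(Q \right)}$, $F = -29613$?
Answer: $\frac{369176743}{475541988} \approx 0.77633$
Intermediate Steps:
$J{\left(W \right)} = \left(-2 + W\right)^{2}$
$Q = 1$ ($Q = \left(-2 + 1^{-1}\right)^{2} = \left(-2 + 1\right)^{2} = \left(-1\right)^{2} = 1$)
$D{\left(O \right)} = 1$ ($D{\left(O \right)} = \left(1^{2}\right)^{2} = 1^{2} = 1$)
$\frac{D{\left(84 + 91 \right)}}{-12468} + \frac{F}{-38141} = 1 \frac{1}{-12468} - \frac{29613}{-38141} = 1 \left(- \frac{1}{12468}\right) - - \frac{29613}{38141} = - \frac{1}{12468} + \frac{29613}{38141} = \frac{369176743}{475541988}$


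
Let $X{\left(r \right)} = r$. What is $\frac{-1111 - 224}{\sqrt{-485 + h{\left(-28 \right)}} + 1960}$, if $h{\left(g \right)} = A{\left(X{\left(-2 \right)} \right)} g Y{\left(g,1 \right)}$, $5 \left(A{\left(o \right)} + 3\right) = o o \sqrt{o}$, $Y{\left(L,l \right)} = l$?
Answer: $- \frac{6675}{9800 + \sqrt{5} \sqrt{-2005 - 112 i \sqrt{2}}} \approx -0.68078 - 0.006958 i$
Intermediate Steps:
$A{\left(o \right)} = -3 + \frac{o^{\frac{5}{2}}}{5}$ ($A{\left(o \right)} = -3 + \frac{o o \sqrt{o}}{5} = -3 + \frac{o^{2} \sqrt{o}}{5} = -3 + \frac{o^{\frac{5}{2}}}{5}$)
$h{\left(g \right)} = g \left(-3 + \frac{4 i \sqrt{2}}{5}\right)$ ($h{\left(g \right)} = \left(-3 + \frac{\left(-2\right)^{\frac{5}{2}}}{5}\right) g 1 = \left(-3 + \frac{4 i \sqrt{2}}{5}\right) g 1 = g \left(-3 + \frac{4 i \sqrt{2}}{5}\right) 1 = g \left(-3 + \frac{4 i \sqrt{2}}{5}\right)$)
$\frac{-1111 - 224}{\sqrt{-485 + h{\left(-28 \right)}} + 1960} = \frac{-1111 - 224}{\sqrt{-485 + \frac{1}{5} \left(-28\right) \left(-15 + 4 i \sqrt{2}\right)} + 1960} = - \frac{1335}{\sqrt{-485 + \left(84 - \frac{112 i \sqrt{2}}{5}\right)} + 1960} = - \frac{1335}{\sqrt{-401 - \frac{112 i \sqrt{2}}{5}} + 1960} = - \frac{1335}{1960 + \sqrt{-401 - \frac{112 i \sqrt{2}}{5}}}$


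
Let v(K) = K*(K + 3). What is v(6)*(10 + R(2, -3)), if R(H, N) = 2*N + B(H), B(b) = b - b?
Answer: 216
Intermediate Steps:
B(b) = 0
R(H, N) = 2*N (R(H, N) = 2*N + 0 = 2*N)
v(K) = K*(3 + K)
v(6)*(10 + R(2, -3)) = (6*(3 + 6))*(10 + 2*(-3)) = (6*9)*(10 - 6) = 54*4 = 216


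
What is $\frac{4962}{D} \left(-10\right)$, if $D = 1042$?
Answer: $- \frac{24810}{521} \approx -47.62$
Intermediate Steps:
$\frac{4962}{D} \left(-10\right) = \frac{4962}{1042} \left(-10\right) = 4962 \cdot \frac{1}{1042} \left(-10\right) = \frac{2481}{521} \left(-10\right) = - \frac{24810}{521}$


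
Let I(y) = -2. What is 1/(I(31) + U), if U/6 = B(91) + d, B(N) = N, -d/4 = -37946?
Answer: 1/911248 ≈ 1.0974e-6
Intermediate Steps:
d = 151784 (d = -4*(-37946) = 151784)
U = 911250 (U = 6*(91 + 151784) = 6*151875 = 911250)
1/(I(31) + U) = 1/(-2 + 911250) = 1/911248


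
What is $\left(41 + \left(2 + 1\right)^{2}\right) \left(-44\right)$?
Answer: $-2200$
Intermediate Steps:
$\left(41 + \left(2 + 1\right)^{2}\right) \left(-44\right) = \left(41 + 3^{2}\right) \left(-44\right) = \left(41 + 9\right) \left(-44\right) = 50 \left(-44\right) = -2200$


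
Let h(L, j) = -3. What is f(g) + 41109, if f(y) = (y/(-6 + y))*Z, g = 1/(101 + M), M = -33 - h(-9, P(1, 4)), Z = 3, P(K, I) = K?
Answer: 17471322/425 ≈ 41109.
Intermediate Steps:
M = -30 (M = -33 - 1*(-3) = -33 + 3 = -30)
g = 1/71 (g = 1/(101 - 30) = 1/71 ≈ 0.014085)
f(y) = 3*y/(-6 + y) (f(y) = (y/(-6 + y))*3 = 3*y/(-6 + y))
f(g) + 41109 = 3*(1/71)/(-6 + 1/71) + 41109 = 3*(1/71)/(-425/71) + 41109 = 3*(1/71)*(-71/425) + 41109 = -3/425 + 41109 = 17471322/425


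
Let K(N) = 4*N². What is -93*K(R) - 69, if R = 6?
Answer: -13461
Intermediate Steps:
-93*K(R) - 69 = -372*6² - 69 = -372*36 - 69 = -93*144 - 69 = -13392 - 69 = -13461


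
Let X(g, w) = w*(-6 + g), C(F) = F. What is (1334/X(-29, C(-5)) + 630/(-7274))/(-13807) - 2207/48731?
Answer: -19628442109998/428238784947575 ≈ -0.045835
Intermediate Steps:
(1334/X(-29, C(-5)) + 630/(-7274))/(-13807) - 2207/48731 = (1334/((-5*(-6 - 29))) + 630/(-7274))/(-13807) - 2207/48731 = (1334/((-5*(-35))) + 630*(-1/7274))*(-1/13807) - 2207*1/48731 = (1334/175 - 315/3637)*(-1/13807) - 2207/48731 = (4796633/636475)*(-1/13807) - 2207/48731 = -4796633/8787810325 - 2207/48731 = -19628442109998/428238784947575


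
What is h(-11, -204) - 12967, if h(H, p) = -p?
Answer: -12763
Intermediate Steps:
h(-11, -204) - 12967 = -1*(-204) - 12967 = 204 - 12967 = -12763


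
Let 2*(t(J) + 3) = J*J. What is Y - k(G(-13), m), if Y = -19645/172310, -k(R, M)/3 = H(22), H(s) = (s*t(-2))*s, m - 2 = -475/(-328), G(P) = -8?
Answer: -50042753/34462 ≈ -1452.1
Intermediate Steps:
t(J) = -3 + J²/2 (t(J) = -3 + (J*J)/2 = -3 + J²/2)
m = 1131/328 (m = 2 - 475/(-328) = 2 - 475*(-1/328) = 2 + 475/328 = 1131/328 ≈ 3.4482)
H(s) = -s² (H(s) = (s*(-3 + (½)*(-2)²))*s = (s*(-3 + (½)*4))*s = (s*(-3 + 2))*s = (s*(-1))*s = (-s)*s = -s²)
k(R, M) = 1452 (k(R, M) = -(-3)*22² = -(-3)*484 = -3*(-484) = 1452)
Y = -3929/34462 (Y = -19645*1/172310 = -3929/34462 ≈ -0.11401)
Y - k(G(-13), m) = -3929/34462 - 1*1452 = -3929/34462 - 1452 = -50042753/34462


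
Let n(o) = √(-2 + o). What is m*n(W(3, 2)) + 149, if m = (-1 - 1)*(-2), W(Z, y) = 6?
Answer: 157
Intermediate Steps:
m = 4 (m = -2*(-2) = 4)
m*n(W(3, 2)) + 149 = 4*√(-2 + 6) + 149 = 4*√4 + 149 = 4*2 + 149 = 8 + 149 = 157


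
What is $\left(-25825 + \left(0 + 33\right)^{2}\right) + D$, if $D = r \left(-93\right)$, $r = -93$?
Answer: $-16087$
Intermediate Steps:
$D = 8649$ ($D = \left(-93\right) \left(-93\right) = 8649$)
$\left(-25825 + \left(0 + 33\right)^{2}\right) + D = \left(-25825 + \left(0 + 33\right)^{2}\right) + 8649 = \left(-25825 + 33^{2}\right) + 8649 = \left(-25825 + 1089\right) + 8649 = -24736 + 8649 = -16087$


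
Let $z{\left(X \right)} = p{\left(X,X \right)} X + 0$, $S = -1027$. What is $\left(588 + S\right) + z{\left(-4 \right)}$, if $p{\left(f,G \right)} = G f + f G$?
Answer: $-567$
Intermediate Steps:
$p{\left(f,G \right)} = 2 G f$ ($p{\left(f,G \right)} = G f + G f = 2 G f$)
$z{\left(X \right)} = 2 X^{3}$ ($z{\left(X \right)} = 2 X X X + 0 = 2 X^{2} X + 0 = 2 X^{3} + 0 = 2 X^{3}$)
$\left(588 + S\right) + z{\left(-4 \right)} = \left(588 - 1027\right) + 2 \left(-4\right)^{3} = -439 + 2 \left(-64\right) = -439 - 128 = -567$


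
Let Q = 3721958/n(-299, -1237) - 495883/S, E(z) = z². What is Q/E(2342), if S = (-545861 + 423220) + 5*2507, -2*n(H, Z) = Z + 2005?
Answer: -34134957373/19325678277888 ≈ -0.0017663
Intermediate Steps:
n(H, Z) = -2005/2 - Z/2 (n(H, Z) = -(Z + 2005)/2 = -(2005 + Z)/2 = -2005/2 - Z/2)
S = -110106 (S = -122641 + 12535 = -110106)
Q = -34134957373/3523392 (Q = 3721958/(-2005/2 - ½*(-1237)) - 495883/(-110106) = 3721958/(-2005/2 + 1237/2) - 495883*(-1/110106) = 3721958/(-384) + 495883/110106 = 3721958*(-1/384) + 495883/110106 = -1860979/192 + 495883/110106 = -34134957373/3523392 ≈ -9688.1)
Q/E(2342) = -34134957373/(3523392*(2342²)) = -34134957373/3523392/5484964 = -34134957373/3523392*1/5484964 = -34134957373/19325678277888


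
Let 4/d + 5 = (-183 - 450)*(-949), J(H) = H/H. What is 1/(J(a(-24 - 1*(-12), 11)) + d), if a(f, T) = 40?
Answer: 150178/150179 ≈ 0.99999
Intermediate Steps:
J(H) = 1
d = 1/150178 (d = 4/(-5 + (-183 - 450)*(-949)) = 4/(-5 - 633*(-949)) = 4/(-5 + 600717) = 4/600712 = 4*(1/600712) = 1/150178 ≈ 6.6588e-6)
1/(J(a(-24 - 1*(-12), 11)) + d) = 1/(1 + 1/150178) = 1/(150179/150178) = 150178/150179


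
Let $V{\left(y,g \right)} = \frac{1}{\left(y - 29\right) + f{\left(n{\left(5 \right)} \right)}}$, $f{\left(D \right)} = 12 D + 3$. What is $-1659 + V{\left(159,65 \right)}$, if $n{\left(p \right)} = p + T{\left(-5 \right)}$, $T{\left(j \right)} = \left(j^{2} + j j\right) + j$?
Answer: $- \frac{1216046}{733} \approx -1659.0$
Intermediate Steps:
$T{\left(j \right)} = j + 2 j^{2}$ ($T{\left(j \right)} = \left(j^{2} + j^{2}\right) + j = 2 j^{2} + j = j + 2 j^{2}$)
$n{\left(p \right)} = 45 + p$ ($n{\left(p \right)} = p - 5 \left(1 + 2 \left(-5\right)\right) = p - 5 \left(1 - 10\right) = p - -45 = p + 45 = 45 + p$)
$f{\left(D \right)} = 3 + 12 D$
$V{\left(y,g \right)} = \frac{1}{574 + y}$ ($V{\left(y,g \right)} = \frac{1}{\left(y - 29\right) + \left(3 + 12 \left(45 + 5\right)\right)} = \frac{1}{\left(y - 29\right) + \left(3 + 12 \cdot 50\right)} = \frac{1}{\left(-29 + y\right) + \left(3 + 600\right)} = \frac{1}{\left(-29 + y\right) + 603} = \frac{1}{574 + y}$)
$-1659 + V{\left(159,65 \right)} = -1659 + \frac{1}{574 + 159} = -1659 + \frac{1}{733} = - \frac{1216046}{733}$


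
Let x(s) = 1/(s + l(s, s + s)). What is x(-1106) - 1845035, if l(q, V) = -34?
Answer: -2103339901/1140 ≈ -1.8450e+6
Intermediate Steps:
x(s) = 1/(-34 + s) (x(s) = 1/(s - 34) = 1/(-34 + s))
x(-1106) - 1845035 = 1/(-34 - 1106) - 1845035 = 1/(-1140) - 1845035 = -1/1140 - 1845035 = -2103339901/1140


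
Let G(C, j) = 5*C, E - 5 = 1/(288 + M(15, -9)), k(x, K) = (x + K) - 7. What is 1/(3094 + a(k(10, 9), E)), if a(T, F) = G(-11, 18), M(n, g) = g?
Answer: 1/3039 ≈ 0.00032906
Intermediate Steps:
k(x, K) = -7 + K + x (k(x, K) = (K + x) - 7 = -7 + K + x)
E = 1396/279 (E = 5 + 1/(288 - 9) = 5 + 1/279 = 1396/279 ≈ 5.0036)
a(T, F) = -55 (a(T, F) = 5*(-11) = -55)
1/(3094 + a(k(10, 9), E)) = 1/(3094 - 55) = 1/3039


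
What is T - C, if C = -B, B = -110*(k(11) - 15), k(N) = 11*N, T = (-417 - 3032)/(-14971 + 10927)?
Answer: -47149591/4044 ≈ -11659.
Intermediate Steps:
T = 3449/4044 (T = -3449/(-4044) = -3449*(-1/4044) = 3449/4044 ≈ 0.85287)
B = -11660 (B = -110*(11*11 - 15) = -110*(121 - 15) = -110*106 = -11660)
C = 11660 (C = -1*(-11660) = 11660)
T - C = 3449/4044 - 1*11660 = 3449/4044 - 11660 = -47149591/4044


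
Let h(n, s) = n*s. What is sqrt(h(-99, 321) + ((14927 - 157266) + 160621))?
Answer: I*sqrt(13497) ≈ 116.18*I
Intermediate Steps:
sqrt(h(-99, 321) + ((14927 - 157266) + 160621)) = sqrt(-99*321 + ((14927 - 157266) + 160621)) = sqrt(-31779 + (-142339 + 160621)) = sqrt(-31779 + 18282) = sqrt(-13497) = I*sqrt(13497)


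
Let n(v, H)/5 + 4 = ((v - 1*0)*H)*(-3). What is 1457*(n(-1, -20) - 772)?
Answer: -1591044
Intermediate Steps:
n(v, H) = -20 - 15*H*v (n(v, H) = -20 + 5*(((v - 1*0)*H)*(-3)) = -20 + 5*(((v + 0)*H)*(-3)) = -20 + 5*((v*H)*(-3)) = -20 + 5*((H*v)*(-3)) = -20 + 5*(-3*H*v) = -20 - 15*H*v)
1457*(n(-1, -20) - 772) = 1457*((-20 - 15*(-20)*(-1)) - 772) = 1457*((-20 - 300) - 772) = 1457*(-320 - 772) = 1457*(-1092) = -1591044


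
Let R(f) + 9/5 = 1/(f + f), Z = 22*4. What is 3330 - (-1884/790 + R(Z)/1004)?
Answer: 232594186309/69798080 ≈ 3332.4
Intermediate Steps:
Z = 88
R(f) = -9/5 + 1/(2*f) (R(f) = -9/5 + 1/(f + f) = -9/5 + 1/(2*f))
3330 - (-1884/790 + R(Z)/1004) = 3330 - (-1884/790 + ((⅒)*(5 - 18*88)/88)/1004) = 3330 - (-1884*1/790 + ((⅒)*(1/88)*(5 - 1584))*(1/1004)) = 3330 - (-942/395 + ((⅒)*(1/88)*(-1579))*(1/1004)) = 3330 - (-942/395 - 1579/880*1/1004) = 3330 - (-942/395 - 1579/883520) = 3330 - 1*(-166579909/69798080) = 3330 + 166579909/69798080 = 232594186309/69798080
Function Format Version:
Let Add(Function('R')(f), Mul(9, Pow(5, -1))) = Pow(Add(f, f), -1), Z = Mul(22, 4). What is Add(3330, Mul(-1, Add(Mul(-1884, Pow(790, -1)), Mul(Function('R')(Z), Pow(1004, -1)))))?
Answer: Rational(232594186309, 69798080) ≈ 3332.4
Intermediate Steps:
Z = 88
Function('R')(f) = Add(Rational(-9, 5), Mul(Rational(1, 2), Pow(f, -1))) (Function('R')(f) = Add(Rational(-9, 5), Pow(Add(f, f), -1)) = Add(Rational(-9, 5), Pow(Mul(2, f), -1)) = Add(Rational(-9, 5), Mul(Rational(1, 2), Pow(f, -1))))
Add(3330, Mul(-1, Add(Mul(-1884, Pow(790, -1)), Mul(Function('R')(Z), Pow(1004, -1))))) = Add(3330, Mul(-1, Add(Mul(-1884, Pow(790, -1)), Mul(Mul(Rational(1, 10), Pow(88, -1), Add(5, Mul(-18, 88))), Pow(1004, -1))))) = Add(3330, Mul(-1, Add(Mul(-1884, Rational(1, 790)), Mul(Mul(Rational(1, 10), Rational(1, 88), Add(5, -1584)), Rational(1, 1004))))) = Add(3330, Mul(-1, Add(Rational(-942, 395), Mul(Mul(Rational(1, 10), Rational(1, 88), -1579), Rational(1, 1004))))) = Add(3330, Mul(-1, Add(Rational(-942, 395), Mul(Rational(-1579, 880), Rational(1, 1004))))) = Add(3330, Mul(-1, Add(Rational(-942, 395), Rational(-1579, 883520)))) = Add(3330, Mul(-1, Rational(-166579909, 69798080))) = Add(3330, Rational(166579909, 69798080)) = Rational(232594186309, 69798080)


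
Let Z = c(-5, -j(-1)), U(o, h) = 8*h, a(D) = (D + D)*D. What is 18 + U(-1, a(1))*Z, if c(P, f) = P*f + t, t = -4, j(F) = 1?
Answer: 34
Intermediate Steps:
a(D) = 2*D² (a(D) = (2*D)*D = 2*D²)
c(P, f) = -4 + P*f (c(P, f) = P*f - 4 = -4 + P*f)
Z = 1 (Z = -4 - (-5) = -4 - 5*(-1) = -4 + 5 = 1)
18 + U(-1, a(1))*Z = 18 + (8*(2*1²))*1 = 18 + (8*(2*1))*1 = 18 + (8*2)*1 = 18 + 16*1 = 18 + 16 = 34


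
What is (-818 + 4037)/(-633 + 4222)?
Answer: 87/97 ≈ 0.89691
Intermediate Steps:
(-818 + 4037)/(-633 + 4222) = 3219/3589 = 3219*(1/3589) = 87/97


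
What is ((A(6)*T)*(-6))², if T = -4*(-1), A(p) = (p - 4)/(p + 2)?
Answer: 36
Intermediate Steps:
A(p) = (-4 + p)/(2 + p)
T = 4
((A(6)*T)*(-6))² = ((((-4 + 6)/(2 + 6))*4)*(-6))² = (((2/8)*4)*(-6))² = ((((⅛)*2)*4)*(-6))² = (((¼)*4)*(-6))² = (1*(-6))² = (-6)² = 36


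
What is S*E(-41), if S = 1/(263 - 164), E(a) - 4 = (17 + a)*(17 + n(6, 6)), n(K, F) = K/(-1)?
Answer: -260/99 ≈ -2.6263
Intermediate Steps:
n(K, F) = -K (n(K, F) = K*(-1) = -K)
E(a) = 191 + 11*a (E(a) = 4 + (17 + a)*(17 - 1*6) = 4 + (17 + a)*(17 - 6) = 4 + (17 + a)*11 = 4 + (187 + 11*a) = 191 + 11*a)
S = 1/99 ≈ 0.010101
S*E(-41) = (191 + 11*(-41))/99 = (191 - 451)/99 = (1/99)*(-260) = -260/99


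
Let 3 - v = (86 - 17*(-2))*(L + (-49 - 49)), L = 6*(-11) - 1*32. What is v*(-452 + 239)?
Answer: -5010399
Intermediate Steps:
L = -98 (L = -66 - 32 = -98)
v = 23523 (v = 3 - (86 - 17*(-2))*(-98 + (-49 - 49)) = 3 - (86 + 34)*(-98 - 98) = 3 - 120*(-196) = 3 - 1*(-23520) = 3 + 23520 = 23523)
v*(-452 + 239) = 23523*(-452 + 239) = 23523*(-213) = -5010399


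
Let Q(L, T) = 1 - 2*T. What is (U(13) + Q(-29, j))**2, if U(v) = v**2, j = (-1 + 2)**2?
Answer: 28224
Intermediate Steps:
j = 1 (j = 1**2 = 1)
(U(13) + Q(-29, j))**2 = (13**2 + (1 - 2*1))**2 = (169 + (1 - 2))**2 = (169 - 1)**2 = 168**2 = 28224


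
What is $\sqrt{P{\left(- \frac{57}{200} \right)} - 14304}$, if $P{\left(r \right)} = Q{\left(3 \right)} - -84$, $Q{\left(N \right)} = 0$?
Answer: $6 i \sqrt{395} \approx 119.25 i$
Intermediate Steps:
$P{\left(r \right)} = 84$ ($P{\left(r \right)} = 0 - -84 = 0 + 84 = 84$)
$\sqrt{P{\left(- \frac{57}{200} \right)} - 14304} = \sqrt{84 - 14304} = \sqrt{-14220} = 6 i \sqrt{395}$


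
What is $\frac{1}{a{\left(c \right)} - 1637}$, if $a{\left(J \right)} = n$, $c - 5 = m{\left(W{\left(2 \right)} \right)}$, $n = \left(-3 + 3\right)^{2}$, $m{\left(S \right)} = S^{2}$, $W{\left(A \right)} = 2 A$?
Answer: $- \frac{1}{1637} \approx -0.00061087$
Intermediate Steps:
$n = 0$ ($n = 0^{2} = 0$)
$c = 21$ ($c = 5 + \left(2 \cdot 2\right)^{2} = 5 + 4^{2} = 5 + 16 = 21$)
$a{\left(J \right)} = 0$
$\frac{1}{a{\left(c \right)} - 1637} = \frac{1}{0 - 1637} = \frac{1}{-1637} = - \frac{1}{1637}$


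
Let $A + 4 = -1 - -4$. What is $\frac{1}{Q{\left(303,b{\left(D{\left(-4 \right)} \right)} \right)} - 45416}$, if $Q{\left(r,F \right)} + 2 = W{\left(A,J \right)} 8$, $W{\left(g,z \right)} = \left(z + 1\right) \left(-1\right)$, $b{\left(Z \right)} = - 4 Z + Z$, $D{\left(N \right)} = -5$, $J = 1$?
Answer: $- \frac{1}{45434} \approx -2.201 \cdot 10^{-5}$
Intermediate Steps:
$A = -1$ ($A = -4 - -3 = -4 + \left(-1 + 4\right) = -4 + 3 = -1$)
$b{\left(Z \right)} = - 3 Z$
$W{\left(g,z \right)} = -1 - z$ ($W{\left(g,z \right)} = \left(1 + z\right) \left(-1\right) = -1 - z$)
$Q{\left(r,F \right)} = -18$ ($Q{\left(r,F \right)} = -2 + \left(-1 - 1\right) 8 = -2 - 16 = -18$)
$\frac{1}{Q{\left(303,b{\left(D{\left(-4 \right)} \right)} \right)} - 45416} = \frac{1}{-18 - 45416} = \frac{1}{-45434} = - \frac{1}{45434}$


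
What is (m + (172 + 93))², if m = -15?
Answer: 62500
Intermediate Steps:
(m + (172 + 93))² = (-15 + (172 + 93))² = (-15 + 265)² = 250² = 62500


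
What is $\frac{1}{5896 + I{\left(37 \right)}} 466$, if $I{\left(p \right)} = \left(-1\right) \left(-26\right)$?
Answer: $\frac{233}{2961} \approx 0.07869$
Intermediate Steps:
$I{\left(p \right)} = 26$
$\frac{1}{5896 + I{\left(37 \right)}} 466 = \frac{1}{5896 + 26} \cdot 466 = \frac{1}{5922} \cdot 466 = \frac{233}{2961}$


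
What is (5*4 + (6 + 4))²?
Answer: 900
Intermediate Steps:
(5*4 + (6 + 4))² = (20 + 10)² = 30² = 900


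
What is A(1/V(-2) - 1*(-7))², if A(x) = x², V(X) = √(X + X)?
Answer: (14 - I)⁴/16 ≈ 2327.6 - 682.5*I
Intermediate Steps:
V(X) = √2*√X (V(X) = √(2*X) = √2*√X)
A(1/V(-2) - 1*(-7))² = ((1/(√2*√(-2)) - 1*(-7))²)² = ((1/(√2*(I*√2)) + 7)²)² = ((1/(2*I) + 7)²)² = ((-I/2 + 7)²)² = ((7 - I/2)²)² = (7 - I/2)⁴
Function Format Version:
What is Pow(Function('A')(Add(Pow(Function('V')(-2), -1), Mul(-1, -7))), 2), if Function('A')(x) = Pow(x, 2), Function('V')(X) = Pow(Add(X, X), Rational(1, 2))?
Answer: Mul(Rational(1, 16), Pow(Add(14, Mul(-1, I)), 4)) ≈ Add(2327.6, Mul(-682.50, I))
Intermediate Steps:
Function('V')(X) = Mul(Pow(2, Rational(1, 2)), Pow(X, Rational(1, 2))) (Function('V')(X) = Pow(Mul(2, X), Rational(1, 2)) = Mul(Pow(2, Rational(1, 2)), Pow(X, Rational(1, 2))))
Pow(Function('A')(Add(Pow(Function('V')(-2), -1), Mul(-1, -7))), 2) = Pow(Pow(Add(Pow(Mul(Pow(2, Rational(1, 2)), Pow(-2, Rational(1, 2))), -1), Mul(-1, -7)), 2), 2) = Pow(Pow(Add(Pow(Mul(Pow(2, Rational(1, 2)), Mul(I, Pow(2, Rational(1, 2)))), -1), 7), 2), 2) = Pow(Pow(Add(Pow(Mul(2, I), -1), 7), 2), 2) = Pow(Pow(Add(Mul(Rational(-1, 2), I), 7), 2), 2) = Pow(Pow(Add(7, Mul(Rational(-1, 2), I)), 2), 2) = Pow(Add(7, Mul(Rational(-1, 2), I)), 4)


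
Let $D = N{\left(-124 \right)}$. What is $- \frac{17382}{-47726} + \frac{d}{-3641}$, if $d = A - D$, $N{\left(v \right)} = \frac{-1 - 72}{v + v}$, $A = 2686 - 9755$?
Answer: $\frac{49683948543}{21547525384} \approx 2.3058$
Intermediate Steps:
$A = -7069$
$N{\left(v \right)} = - \frac{73}{2 v}$
$D = \frac{73}{248}$ ($D = - \frac{73}{2 \left(-124\right)} = \left(- \frac{73}{2}\right) \left(- \frac{1}{124}\right) = \frac{73}{248} \approx 0.29435$)
$d = - \frac{1753185}{248}$ ($d = -7069 - \frac{73}{248} = - \frac{1753185}{248} \approx -7069.3$)
$- \frac{17382}{-47726} + \frac{d}{-3641} = - \frac{17382}{-47726} - \frac{1753185}{248 \left(-3641\right)} = \left(-17382\right) \left(- \frac{1}{47726}\right) - - \frac{1753185}{902968} = \frac{8691}{23863} + \frac{1753185}{902968} = \frac{49683948543}{21547525384}$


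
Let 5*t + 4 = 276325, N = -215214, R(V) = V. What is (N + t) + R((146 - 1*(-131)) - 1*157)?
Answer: -799149/5 ≈ -1.5983e+5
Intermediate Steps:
t = 276321/5 (t = -4/5 + (1/5)*276325 = -4/5 + 55265 = 276321/5 ≈ 55264.)
(N + t) + R((146 - 1*(-131)) - 1*157) = (-215214 + 276321/5) + ((146 - 1*(-131)) - 1*157) = -799749/5 + ((146 + 131) - 157) = -799749/5 + (277 - 157) = -799749/5 + 120 = -799149/5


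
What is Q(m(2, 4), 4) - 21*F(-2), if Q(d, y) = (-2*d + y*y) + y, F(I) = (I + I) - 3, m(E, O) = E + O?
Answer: 155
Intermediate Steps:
F(I) = -3 + 2*I (F(I) = 2*I - 3 = -3 + 2*I)
Q(d, y) = y + y**2 - 2*d (Q(d, y) = (-2*d + y**2) + y = (y**2 - 2*d) + y = y + y**2 - 2*d)
Q(m(2, 4), 4) - 21*F(-2) = (4 + 4**2 - 2*(2 + 4)) - 21*(-3 + 2*(-2)) = (4 + 16 - 2*6) - 21*(-3 - 4) = (4 + 16 - 12) - 21*(-7) = 8 + 147 = 155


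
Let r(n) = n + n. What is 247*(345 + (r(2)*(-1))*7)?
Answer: 78299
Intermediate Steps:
r(n) = 2*n
247*(345 + (r(2)*(-1))*7) = 247*(345 + ((2*2)*(-1))*7) = 247*(345 + (4*(-1))*7) = 247*(345 - 4*7) = 247*(345 - 28) = 247*317 = 78299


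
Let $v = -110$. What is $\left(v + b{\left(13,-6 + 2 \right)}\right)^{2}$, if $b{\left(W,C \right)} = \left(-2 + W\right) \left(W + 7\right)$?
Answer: $12100$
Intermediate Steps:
$b{\left(W,C \right)} = \left(-2 + W\right) \left(7 + W\right)$
$\left(v + b{\left(13,-6 + 2 \right)}\right)^{2} = \left(-110 + \left(-14 + 13^{2} + 5 \cdot 13\right)\right)^{2} = \left(-110 + \left(-14 + 169 + 65\right)\right)^{2} = \left(-110 + 220\right)^{2} = 110^{2} = 12100$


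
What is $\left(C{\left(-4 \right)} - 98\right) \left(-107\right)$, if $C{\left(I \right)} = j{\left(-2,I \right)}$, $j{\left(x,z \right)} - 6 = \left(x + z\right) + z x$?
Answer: $9630$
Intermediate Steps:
$j{\left(x,z \right)} = 6 + x + z + x z$ ($j{\left(x,z \right)} = 6 + \left(\left(x + z\right) + z x\right) = 6 + \left(\left(x + z\right) + x z\right) = 6 + \left(x + z + x z\right) = 6 + x + z + x z$)
$C{\left(I \right)} = 4 - I$ ($C{\left(I \right)} = 6 - 2 + I - 2 I = 4 - I$)
$\left(C{\left(-4 \right)} - 98\right) \left(-107\right) = \left(\left(4 - -4\right) - 98\right) \left(-107\right) = \left(\left(4 + 4\right) - 98\right) \left(-107\right) = \left(8 - 98\right) \left(-107\right) = \left(-90\right) \left(-107\right) = 9630$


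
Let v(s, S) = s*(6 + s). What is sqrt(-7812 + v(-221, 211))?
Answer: sqrt(39703) ≈ 199.26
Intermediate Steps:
sqrt(-7812 + v(-221, 211)) = sqrt(-7812 - 221*(6 - 221)) = sqrt(-7812 - 221*(-215)) = sqrt(-7812 + 47515) = sqrt(39703)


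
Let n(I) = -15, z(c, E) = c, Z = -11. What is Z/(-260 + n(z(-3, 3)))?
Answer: 1/25 ≈ 0.040000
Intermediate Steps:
Z/(-260 + n(z(-3, 3))) = -11/(-260 - 15) = -11/(-275) = -11*(-1/275) = 1/25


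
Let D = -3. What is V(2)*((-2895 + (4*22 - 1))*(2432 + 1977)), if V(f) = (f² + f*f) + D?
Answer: -61902360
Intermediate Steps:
V(f) = -3 + 2*f² (V(f) = (f² + f*f) - 3 = (f² + f²) - 3 = 2*f² - 3 = -3 + 2*f²)
V(2)*((-2895 + (4*22 - 1))*(2432 + 1977)) = (-3 + 2*2²)*((-2895 + (4*22 - 1))*(2432 + 1977)) = (-3 + 2*4)*((-2895 + (88 - 1))*4409) = (-3 + 8)*((-2895 + 87)*4409) = 5*(-2808*4409) = 5*(-12380472) = -61902360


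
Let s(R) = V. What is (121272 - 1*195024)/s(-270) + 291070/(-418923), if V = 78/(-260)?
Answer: 102987739250/418923 ≈ 2.4584e+5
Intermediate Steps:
V = -3/10 (V = 78*(-1/260) = -3/10 ≈ -0.30000)
s(R) = -3/10
(121272 - 1*195024)/s(-270) + 291070/(-418923) = (121272 - 1*195024)/(-3/10) + 291070/(-418923) = (121272 - 195024)*(-10/3) + 291070*(-1/418923) = -73752*(-10/3) - 291070/418923 = 245840 - 291070/418923 = 102987739250/418923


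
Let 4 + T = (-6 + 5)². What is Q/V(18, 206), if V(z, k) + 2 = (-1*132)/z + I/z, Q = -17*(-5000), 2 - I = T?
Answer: -1530000/163 ≈ -9386.5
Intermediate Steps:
T = -3 (T = -4 + (-6 + 5)² = -4 + (-1)² = -4 + 1 = -3)
I = 5 (I = 2 - 1*(-3) = 2 + 3 = 5)
Q = 85000
V(z, k) = -2 - 127/z (V(z, k) = -2 + ((-1*132)/z + 5/z) = -2 + (-132/z + 5/z) = -2 - 127/z)
Q/V(18, 206) = 85000/(-2 - 127/18) = 85000/(-163/18) = 85000*(-18/163) = -1530000/163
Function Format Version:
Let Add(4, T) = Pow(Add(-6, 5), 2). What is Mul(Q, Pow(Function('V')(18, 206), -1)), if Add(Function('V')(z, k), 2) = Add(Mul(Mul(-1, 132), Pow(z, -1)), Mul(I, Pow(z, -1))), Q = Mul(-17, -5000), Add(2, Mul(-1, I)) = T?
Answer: Rational(-1530000, 163) ≈ -9386.5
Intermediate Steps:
T = -3 (T = Add(-4, Pow(Add(-6, 5), 2)) = Add(-4, Pow(-1, 2)) = Add(-4, 1) = -3)
I = 5 (I = Add(2, Mul(-1, -3)) = Add(2, 3) = 5)
Q = 85000
Function('V')(z, k) = Add(-2, Mul(-127, Pow(z, -1))) (Function('V')(z, k) = Add(-2, Add(Mul(Mul(-1, 132), Pow(z, -1)), Mul(5, Pow(z, -1)))) = Add(-2, Add(Mul(-132, Pow(z, -1)), Mul(5, Pow(z, -1)))) = Add(-2, Mul(-127, Pow(z, -1))))
Mul(Q, Pow(Function('V')(18, 206), -1)) = Mul(85000, Pow(Add(-2, Mul(-127, Pow(18, -1))), -1)) = Mul(85000, Pow(Add(-2, Mul(-127, Rational(1, 18))), -1)) = Mul(85000, Pow(Add(-2, Rational(-127, 18)), -1)) = Mul(85000, Pow(Rational(-163, 18), -1)) = Mul(85000, Rational(-18, 163)) = Rational(-1530000, 163)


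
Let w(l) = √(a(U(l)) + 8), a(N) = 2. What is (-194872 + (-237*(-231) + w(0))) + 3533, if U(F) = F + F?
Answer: -136592 + √10 ≈ -1.3659e+5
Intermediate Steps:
U(F) = 2*F
w(l) = √10 (w(l) = √(2 + 8) = √10)
(-194872 + (-237*(-231) + w(0))) + 3533 = (-194872 + (-237*(-231) + √10)) + 3533 = (-194872 + (54747 + √10)) + 3533 = (-140125 + √10) + 3533 = -136592 + √10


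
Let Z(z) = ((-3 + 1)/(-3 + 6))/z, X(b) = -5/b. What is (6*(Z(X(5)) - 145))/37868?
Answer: -433/18934 ≈ -0.022869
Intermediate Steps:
Z(z) = -2/(3*z) (Z(z) = (-2/3)/z = (-2*⅓)/z = -2/(3*z))
(6*(Z(X(5)) - 145))/37868 = (6*(-2*(-1/1)/3 - 145))/37868 = (6*(-2/(3*((-5*⅕))) - 145))*(1/37868) = (6*(-⅔/(-1) - 145))*(1/37868) = (6*(-⅔*(-1) - 145))*(1/37868) = (6*(⅔ - 145))*(1/37868) = (6*(-433/3))*(1/37868) = -866*1/37868 = -433/18934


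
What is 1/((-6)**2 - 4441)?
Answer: -1/4405 ≈ -0.00022701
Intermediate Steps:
1/((-6)**2 - 4441) = 1/(36 - 4441) = 1/(-4405) = -1/4405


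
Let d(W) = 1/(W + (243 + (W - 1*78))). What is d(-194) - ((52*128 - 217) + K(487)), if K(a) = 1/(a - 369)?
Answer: -169436187/26314 ≈ -6439.0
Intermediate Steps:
d(W) = 1/(165 + 2*W) (d(W) = 1/(W + (243 + (W - 78))) = 1/(W + (243 + (-78 + W))) = 1/(W + (165 + W)) = 1/(165 + 2*W))
K(a) = 1/(-369 + a)
d(-194) - ((52*128 - 217) + K(487)) = 1/(165 + 2*(-194)) - ((52*128 - 217) + 1/(-369 + 487)) = 1/(165 - 388) - ((6656 - 217) + 1/118) = 1/(-223) - (6439 + 1/118) = -1/223 - 1*759803/118 = -1/223 - 759803/118 = -169436187/26314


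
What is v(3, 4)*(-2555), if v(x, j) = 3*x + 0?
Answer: -22995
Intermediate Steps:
v(x, j) = 3*x
v(3, 4)*(-2555) = (3*3)*(-2555) = 9*(-2555) = -22995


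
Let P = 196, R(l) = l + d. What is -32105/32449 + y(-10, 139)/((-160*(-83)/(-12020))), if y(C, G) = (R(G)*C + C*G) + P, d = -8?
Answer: 6101414022/2693267 ≈ 2265.4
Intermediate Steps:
R(l) = -8 + l (R(l) = l - 8 = -8 + l)
y(C, G) = 196 + C*G + C*(-8 + G) (y(C, G) = ((-8 + G)*C + C*G) + 196 = (C*(-8 + G) + C*G) + 196 = (C*G + C*(-8 + G)) + 196 = 196 + C*G + C*(-8 + G))
-32105/32449 + y(-10, 139)/((-160*(-83)/(-12020))) = -32105/32449 + (196 - 10*139 - 10*(-8 + 139))/((-160*(-83)/(-12020))) = -32105*1/32449 + (196 - 1390 - 10*131)/((13280*(-1/12020))) = -32105/32449 + (196 - 1390 - 1310)/(-664/601) = -32105/32449 - 2504*(-601/664) = -32105/32449 + 188113/83 = 6101414022/2693267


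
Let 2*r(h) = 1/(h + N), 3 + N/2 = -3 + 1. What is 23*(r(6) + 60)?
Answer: 11017/8 ≈ 1377.1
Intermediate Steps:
N = -10 (N = -6 + 2*(-3 + 1) = -6 + 2*(-2) = -6 - 4 = -10)
r(h) = 1/(2*(-10 + h)) (r(h) = 1/(2*(h - 10)) = 1/(2*(-10 + h)))
23*(r(6) + 60) = 23*(1/(2*(-10 + 6)) + 60) = 23*((½)/(-4) + 60) = 23*((½)*(-¼) + 60) = 23*(-⅛ + 60) = 23*(479/8) = 11017/8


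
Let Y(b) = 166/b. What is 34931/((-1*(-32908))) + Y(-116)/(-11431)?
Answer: 11580957251/10908969092 ≈ 1.0616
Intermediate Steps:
34931/((-1*(-32908))) + Y(-116)/(-11431) = 34931/((-1*(-32908))) + (166/(-116))/(-11431) = 34931/32908 + (166*(-1/116))*(-1/11431) = 34931*(1/32908) - 83/58*(-1/11431) = 34931/32908 + 83/662998 = 11580957251/10908969092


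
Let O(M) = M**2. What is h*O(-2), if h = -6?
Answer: -24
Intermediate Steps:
h*O(-2) = -6*(-2)**2 = -6*4 = -24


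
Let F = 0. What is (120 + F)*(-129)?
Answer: -15480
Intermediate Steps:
(120 + F)*(-129) = (120 + 0)*(-129) = 120*(-129) = -15480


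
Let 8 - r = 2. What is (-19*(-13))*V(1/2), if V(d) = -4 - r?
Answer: -2470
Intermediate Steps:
r = 6 (r = 8 - 1*2 = 8 - 2 = 6)
V(d) = -10 (V(d) = -4 - 1*6 = -4 - 6 = -10)
(-19*(-13))*V(1/2) = -19*(-13)*(-10) = 247*(-10) = -2470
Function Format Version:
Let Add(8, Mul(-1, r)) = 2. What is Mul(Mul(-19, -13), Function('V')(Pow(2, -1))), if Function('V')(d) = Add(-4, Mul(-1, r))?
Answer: -2470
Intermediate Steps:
r = 6 (r = Add(8, Mul(-1, 2)) = Add(8, -2) = 6)
Function('V')(d) = -10 (Function('V')(d) = Add(-4, Mul(-1, 6)) = Add(-4, -6) = -10)
Mul(Mul(-19, -13), Function('V')(Pow(2, -1))) = Mul(Mul(-19, -13), -10) = Mul(247, -10) = -2470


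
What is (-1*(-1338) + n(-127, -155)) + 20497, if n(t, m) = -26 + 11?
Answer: 21820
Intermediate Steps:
n(t, m) = -15
(-1*(-1338) + n(-127, -155)) + 20497 = (-1*(-1338) - 15) + 20497 = (1338 - 15) + 20497 = 1323 + 20497 = 21820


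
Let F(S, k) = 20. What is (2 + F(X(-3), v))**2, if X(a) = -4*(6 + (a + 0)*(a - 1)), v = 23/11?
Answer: 484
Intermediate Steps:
v = 23/11 (v = 23*(1/11) = 23/11 ≈ 2.0909)
X(a) = -24 - 4*a*(-1 + a) (X(a) = -4*(6 + a*(-1 + a)) = -24 - 4*a*(-1 + a))
(2 + F(X(-3), v))**2 = (2 + 20)**2 = 22**2 = 484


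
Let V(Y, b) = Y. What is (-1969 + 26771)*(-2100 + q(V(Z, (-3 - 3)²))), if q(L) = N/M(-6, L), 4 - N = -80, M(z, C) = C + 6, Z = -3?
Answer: -51389744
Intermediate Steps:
M(z, C) = 6 + C
N = 84 (N = 4 - 1*(-80) = 4 + 80 = 84)
q(L) = 84/(6 + L)
(-1969 + 26771)*(-2100 + q(V(Z, (-3 - 3)²))) = (-1969 + 26771)*(-2100 + 84/(6 - 3)) = 24802*(-2100 + 84/3) = 24802*(-2100 + 84*(⅓)) = 24802*(-2100 + 28) = 24802*(-2072) = -51389744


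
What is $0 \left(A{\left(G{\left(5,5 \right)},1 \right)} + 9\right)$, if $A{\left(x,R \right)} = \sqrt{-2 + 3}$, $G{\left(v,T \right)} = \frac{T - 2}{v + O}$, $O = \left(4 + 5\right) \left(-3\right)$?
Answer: $0$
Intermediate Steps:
$O = -27$ ($O = 9 \left(-3\right) = -27$)
$G{\left(v,T \right)} = \frac{-2 + T}{-27 + v}$ ($G{\left(v,T \right)} = \frac{T - 2}{v - 27} = \frac{-2 + T}{-27 + v}$)
$A{\left(x,R \right)} = 1$ ($A{\left(x,R \right)} = \sqrt{1} = 1$)
$0 \left(A{\left(G{\left(5,5 \right)},1 \right)} + 9\right) = 0 \left(1 + 9\right) = 0 \cdot 10 = 0$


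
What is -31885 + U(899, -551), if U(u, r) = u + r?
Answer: -31537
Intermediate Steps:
U(u, r) = r + u
-31885 + U(899, -551) = -31885 + (-551 + 899) = -31885 + 348 = -31537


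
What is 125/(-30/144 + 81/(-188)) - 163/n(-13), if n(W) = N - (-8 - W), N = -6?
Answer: -1433477/7931 ≈ -180.74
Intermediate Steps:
n(W) = 2 + W (n(W) = -6 - (-8 - W) = -6 + (8 + W) = 2 + W)
125/(-30/144 + 81/(-188)) - 163/n(-13) = 125/(-30/144 + 81/(-188)) - 163/(2 - 13) = 125/(-30*1/144 + 81*(-1/188)) - 163/(-11) = 125/(-5/24 - 81/188) - 163*(-1/11) = 125/(-721/1128) + 163/11 = 125*(-1128/721) + 163/11 = -141000/721 + 163/11 = -1433477/7931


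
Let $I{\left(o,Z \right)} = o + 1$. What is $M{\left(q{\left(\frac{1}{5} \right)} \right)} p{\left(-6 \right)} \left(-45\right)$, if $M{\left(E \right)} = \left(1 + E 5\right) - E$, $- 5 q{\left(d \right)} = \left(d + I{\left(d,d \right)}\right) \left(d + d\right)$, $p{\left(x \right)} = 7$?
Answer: $- \frac{4347}{25} \approx -173.88$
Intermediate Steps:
$I{\left(o,Z \right)} = 1 + o$
$q{\left(d \right)} = - \frac{2 d \left(1 + 2 d\right)}{5}$ ($q{\left(d \right)} = - \frac{\left(d + \left(1 + d\right)\right) \left(d + d\right)}{5} = - \frac{\left(1 + 2 d\right) 2 d}{5} = - \frac{2 d \left(1 + 2 d\right)}{5}$)
$M{\left(E \right)} = 1 + 4 E$ ($M{\left(E \right)} = \left(1 + 5 E\right) - E = 1 + 4 E$)
$M{\left(q{\left(\frac{1}{5} \right)} \right)} p{\left(-6 \right)} \left(-45\right) = \left(1 + 4 \left(- \frac{2 \left(1 + \frac{2}{5}\right)}{5 \cdot 5}\right)\right) 7 \left(-45\right) = \left(1 + 4 \left(\left(- \frac{2}{5}\right) \frac{1}{5} \left(1 + 2 \cdot \frac{1}{5}\right)\right)\right) 7 \left(-45\right) = \left(1 + 4 \left(\left(- \frac{2}{5}\right) \frac{1}{5} \left(1 + \frac{2}{5}\right)\right)\right) 7 \left(-45\right) = \left(1 + 4 \left(\left(- \frac{2}{5}\right) \frac{1}{5} \cdot \frac{7}{5}\right)\right) 7 \left(-45\right) = \left(1 + 4 \left(- \frac{14}{125}\right)\right) 7 \left(-45\right) = \left(1 - \frac{56}{125}\right) 7 \left(-45\right) = \frac{69}{125} \cdot 7 \left(-45\right) = \frac{483}{125} \left(-45\right) = - \frac{4347}{25}$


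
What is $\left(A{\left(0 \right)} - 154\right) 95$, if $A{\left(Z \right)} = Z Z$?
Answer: $-14630$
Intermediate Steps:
$A{\left(Z \right)} = Z^{2}$
$\left(A{\left(0 \right)} - 154\right) 95 = \left(0^{2} - 154\right) 95 = \left(0 - 154\right) 95 = \left(-154\right) 95 = -14630$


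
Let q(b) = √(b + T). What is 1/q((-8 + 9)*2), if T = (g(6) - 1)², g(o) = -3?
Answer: √2/6 ≈ 0.23570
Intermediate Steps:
T = 16 (T = (-3 - 1)² = (-4)² = 16)
q(b) = √(16 + b) (q(b) = √(b + 16) = √(16 + b))
1/q((-8 + 9)*2) = 1/(√(16 + (-8 + 9)*2)) = 1/(√(16 + 1*2)) = 1/(√(16 + 2)) = 1/(√18) = 1/(3*√2) = √2/6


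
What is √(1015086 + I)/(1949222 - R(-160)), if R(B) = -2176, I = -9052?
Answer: √1006034/1951398 ≈ 0.00051400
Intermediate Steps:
√(1015086 + I)/(1949222 - R(-160)) = √(1015086 - 9052)/(1949222 - 1*(-2176)) = √1006034/(1949222 + 2176) = √1006034/1951398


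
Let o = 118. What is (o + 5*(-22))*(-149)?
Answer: -1192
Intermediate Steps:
(o + 5*(-22))*(-149) = (118 + 5*(-22))*(-149) = (118 - 110)*(-149) = 8*(-149) = -1192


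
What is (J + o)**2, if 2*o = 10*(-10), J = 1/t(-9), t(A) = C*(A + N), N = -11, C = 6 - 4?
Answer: 4004001/1600 ≈ 2502.5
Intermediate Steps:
C = 2
t(A) = -22 + 2*A (t(A) = 2*(A - 11) = 2*(-11 + A) = -22 + 2*A)
J = -1/40 (J = 1/(-22 + 2*(-9)) = 1/(-22 - 18) = 1/(-40) = -1/40 ≈ -0.025000)
o = -50 (o = (10*(-10))/2 = (1/2)*(-100) = -50)
(J + o)**2 = (-1/40 - 50)**2 = (-2001/40)**2 = 4004001/1600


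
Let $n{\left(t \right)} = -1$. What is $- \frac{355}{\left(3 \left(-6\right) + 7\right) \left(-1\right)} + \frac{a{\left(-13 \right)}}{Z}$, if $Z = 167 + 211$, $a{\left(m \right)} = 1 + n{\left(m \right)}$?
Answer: $- \frac{355}{11} \approx -32.273$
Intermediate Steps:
$a{\left(m \right)} = 0$ ($a{\left(m \right)} = 1 - 1 = 0$)
$Z = 378$
$- \frac{355}{\left(3 \left(-6\right) + 7\right) \left(-1\right)} + \frac{a{\left(-13 \right)}}{Z} = - \frac{355}{\left(3 \left(-6\right) + 7\right) \left(-1\right)} + \frac{0}{378} = - \frac{355}{\left(-18 + 7\right) \left(-1\right)} + 0 \cdot \frac{1}{378} = - \frac{355}{\left(-11\right) \left(-1\right)} + 0 = - \frac{355}{11} + 0 = - \frac{355}{11}$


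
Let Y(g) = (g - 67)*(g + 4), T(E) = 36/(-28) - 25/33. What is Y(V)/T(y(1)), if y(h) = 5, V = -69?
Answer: -255255/59 ≈ -4326.4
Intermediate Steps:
T(E) = -472/231 (T(E) = 36*(-1/28) - 25*1/33 = -9/7 - 25/33 = -472/231)
Y(g) = (-67 + g)*(4 + g)
Y(V)/T(y(1)) = (-268 + (-69)² - 63*(-69))/(-472/231) = (-268 + 4761 + 4347)*(-231/472) = 8840*(-231/472) = -255255/59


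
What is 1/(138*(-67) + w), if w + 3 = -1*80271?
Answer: -1/89520 ≈ -1.1171e-5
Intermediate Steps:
w = -80274 (w = -3 - 1*80271 = -3 - 80271 = -80274)
1/(138*(-67) + w) = 1/(138*(-67) - 80274) = 1/(-9246 - 80274) = 1/(-89520) = -1/89520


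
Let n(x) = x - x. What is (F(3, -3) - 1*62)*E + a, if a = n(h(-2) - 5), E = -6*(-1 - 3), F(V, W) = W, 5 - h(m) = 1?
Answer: -1560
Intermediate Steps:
h(m) = 4 (h(m) = 5 - 1*1 = 5 - 1 = 4)
n(x) = 0
E = 24 (E = -6*(-4) = 24)
a = 0
(F(3, -3) - 1*62)*E + a = (-3 - 1*62)*24 + 0 = (-3 - 62)*24 + 0 = -65*24 + 0 = -1560 + 0 = -1560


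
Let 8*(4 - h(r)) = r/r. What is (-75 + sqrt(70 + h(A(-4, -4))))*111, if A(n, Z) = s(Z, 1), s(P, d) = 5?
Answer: -8325 + 111*sqrt(1182)/4 ≈ -7370.9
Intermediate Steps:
A(n, Z) = 5
h(r) = 31/8 (h(r) = 4 - r/(8*r) = 4 - 1/8*1 = 4 - 1/8 = 31/8)
(-75 + sqrt(70 + h(A(-4, -4))))*111 = (-75 + sqrt(70 + 31/8))*111 = (-75 + sqrt(591/8))*111 = (-75 + sqrt(1182)/4)*111 = -8325 + 111*sqrt(1182)/4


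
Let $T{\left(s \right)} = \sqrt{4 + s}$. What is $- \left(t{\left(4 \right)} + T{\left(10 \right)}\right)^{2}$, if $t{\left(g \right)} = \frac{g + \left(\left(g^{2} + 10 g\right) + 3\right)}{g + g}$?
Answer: $- \frac{4865}{64} - \frac{63 \sqrt{14}}{4} \approx -134.95$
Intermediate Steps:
$t{\left(g \right)} = \frac{3 + g^{2} + 11 g}{2 g}$ ($t{\left(g \right)} = \frac{g + \left(3 + g^{2} + 10 g\right)}{2 g} = \left(3 + g^{2} + 11 g\right) \frac{1}{2 g} = \frac{3 + g^{2} + 11 g}{2 g}$)
$- \left(t{\left(4 \right)} + T{\left(10 \right)}\right)^{2} = - \left(\frac{3 + 4 \left(11 + 4\right)}{2 \cdot 4} + \sqrt{4 + 10}\right)^{2} = - \left(\frac{1}{2} \cdot \frac{1}{4} \left(3 + 4 \cdot 15\right) + \sqrt{14}\right)^{2} = - \left(\frac{1}{2} \cdot \frac{1}{4} \left(3 + 60\right) + \sqrt{14}\right)^{2} = - \left(\frac{1}{2} \cdot \frac{1}{4} \cdot 63 + \sqrt{14}\right)^{2} = - \left(\frac{63}{8} + \sqrt{14}\right)^{2}$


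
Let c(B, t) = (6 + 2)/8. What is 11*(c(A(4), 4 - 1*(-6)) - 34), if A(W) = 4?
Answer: -363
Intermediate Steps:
c(B, t) = 1 (c(B, t) = 8*(1/8) = 1)
11*(c(A(4), 4 - 1*(-6)) - 34) = 11*(1 - 34) = 11*(-33) = -363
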